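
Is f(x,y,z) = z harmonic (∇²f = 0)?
Yes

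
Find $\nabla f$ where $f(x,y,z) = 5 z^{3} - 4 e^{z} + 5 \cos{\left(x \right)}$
(-5*sin(x), 0, 15*z**2 - 4*exp(z))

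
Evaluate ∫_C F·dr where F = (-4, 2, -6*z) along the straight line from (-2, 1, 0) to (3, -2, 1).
-29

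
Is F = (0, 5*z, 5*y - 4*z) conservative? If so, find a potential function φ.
Yes, F is conservative. φ = z*(5*y - 2*z)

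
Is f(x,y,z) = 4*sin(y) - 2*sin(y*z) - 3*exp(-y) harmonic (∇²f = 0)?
No, ∇²f = 2*y**2*sin(y*z) + 2*z**2*sin(y*z) - 4*sin(y) - 3*exp(-y)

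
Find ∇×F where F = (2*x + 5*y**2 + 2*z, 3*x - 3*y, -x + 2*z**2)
(0, 3, 3 - 10*y)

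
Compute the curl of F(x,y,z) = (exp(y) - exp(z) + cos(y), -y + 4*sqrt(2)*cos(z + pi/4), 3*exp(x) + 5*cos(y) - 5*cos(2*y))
(-5*sin(y) + 10*sin(2*y) + 4*sqrt(2)*sin(z + pi/4), -3*exp(x) - exp(z), -exp(y) + sin(y))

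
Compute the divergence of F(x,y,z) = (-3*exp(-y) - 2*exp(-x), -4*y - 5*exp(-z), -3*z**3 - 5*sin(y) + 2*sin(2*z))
-9*z**2 - 8*sin(z)**2 + 2*exp(-x)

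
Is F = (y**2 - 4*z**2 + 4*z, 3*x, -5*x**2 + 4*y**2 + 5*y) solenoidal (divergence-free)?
Yes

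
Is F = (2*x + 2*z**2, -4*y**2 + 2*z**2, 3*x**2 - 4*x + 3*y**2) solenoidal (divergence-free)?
No, ∇·F = 2 - 8*y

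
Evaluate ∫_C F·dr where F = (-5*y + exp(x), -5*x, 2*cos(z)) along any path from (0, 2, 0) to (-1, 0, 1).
-1 + exp(-1) + 2*sin(1)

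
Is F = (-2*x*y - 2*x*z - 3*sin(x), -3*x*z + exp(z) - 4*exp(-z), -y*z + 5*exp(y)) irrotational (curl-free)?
No, ∇×F = (3*x - z + 5*exp(y) - exp(z) - 4*exp(-z), -2*x, 2*x - 3*z)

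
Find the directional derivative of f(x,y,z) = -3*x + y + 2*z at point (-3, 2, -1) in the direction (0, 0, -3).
-2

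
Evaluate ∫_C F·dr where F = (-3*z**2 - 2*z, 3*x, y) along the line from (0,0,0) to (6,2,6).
-228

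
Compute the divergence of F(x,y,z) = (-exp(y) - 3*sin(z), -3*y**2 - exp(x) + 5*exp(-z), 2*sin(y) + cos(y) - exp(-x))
-6*y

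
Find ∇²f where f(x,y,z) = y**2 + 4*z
2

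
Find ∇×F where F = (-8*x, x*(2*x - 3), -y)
(-1, 0, 4*x - 3)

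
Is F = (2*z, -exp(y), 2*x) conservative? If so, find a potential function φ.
Yes, F is conservative. φ = 2*x*z - exp(y)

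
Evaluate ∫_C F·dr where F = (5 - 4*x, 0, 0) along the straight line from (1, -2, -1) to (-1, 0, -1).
-10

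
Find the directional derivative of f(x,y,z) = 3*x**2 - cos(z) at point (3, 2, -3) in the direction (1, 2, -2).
2*sin(3)/3 + 6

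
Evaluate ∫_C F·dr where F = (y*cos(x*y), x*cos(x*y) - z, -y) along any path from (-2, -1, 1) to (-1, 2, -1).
1 - 2*sin(2)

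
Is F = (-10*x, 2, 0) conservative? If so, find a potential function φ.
Yes, F is conservative. φ = -5*x**2 + 2*y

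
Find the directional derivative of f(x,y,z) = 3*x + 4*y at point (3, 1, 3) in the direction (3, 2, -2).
sqrt(17)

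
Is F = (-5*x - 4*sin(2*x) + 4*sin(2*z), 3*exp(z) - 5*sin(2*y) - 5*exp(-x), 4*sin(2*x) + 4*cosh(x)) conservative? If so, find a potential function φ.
No, ∇×F = (-3*exp(z), -8*cos(2*x) + 8*cos(2*z) - 4*sinh(x), 5*exp(-x)) ≠ 0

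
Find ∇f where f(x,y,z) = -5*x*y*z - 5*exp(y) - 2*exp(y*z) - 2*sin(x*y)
(-y*(5*z + 2*cos(x*y)), -5*x*z - 2*x*cos(x*y) - 2*z*exp(y*z) - 5*exp(y), y*(-5*x - 2*exp(y*z)))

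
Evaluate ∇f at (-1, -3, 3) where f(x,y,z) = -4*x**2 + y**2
(8, -6, 0)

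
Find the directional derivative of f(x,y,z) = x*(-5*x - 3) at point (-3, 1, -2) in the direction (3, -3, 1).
81*sqrt(19)/19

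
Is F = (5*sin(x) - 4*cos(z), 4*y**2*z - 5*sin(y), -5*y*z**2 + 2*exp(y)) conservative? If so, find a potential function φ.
No, ∇×F = (-4*y**2 - 5*z**2 + 2*exp(y), 4*sin(z), 0) ≠ 0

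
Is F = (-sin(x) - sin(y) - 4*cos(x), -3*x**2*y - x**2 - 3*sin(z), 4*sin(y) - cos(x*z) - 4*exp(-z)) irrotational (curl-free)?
No, ∇×F = (4*cos(y) + 3*cos(z), -z*sin(x*z), -6*x*y - 2*x + cos(y))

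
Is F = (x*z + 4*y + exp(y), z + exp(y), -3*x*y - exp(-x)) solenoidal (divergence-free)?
No, ∇·F = z + exp(y)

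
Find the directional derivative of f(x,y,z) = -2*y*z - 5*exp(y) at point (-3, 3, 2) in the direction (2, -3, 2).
15*sqrt(17)*exp(3)/17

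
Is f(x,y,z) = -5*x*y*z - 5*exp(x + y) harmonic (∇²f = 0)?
No, ∇²f = -10*exp(x + y)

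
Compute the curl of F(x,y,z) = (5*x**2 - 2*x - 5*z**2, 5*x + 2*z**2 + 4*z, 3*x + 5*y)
(1 - 4*z, -10*z - 3, 5)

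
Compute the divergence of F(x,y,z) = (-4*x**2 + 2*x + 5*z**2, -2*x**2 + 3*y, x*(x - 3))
5 - 8*x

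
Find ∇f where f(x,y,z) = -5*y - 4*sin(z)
(0, -5, -4*cos(z))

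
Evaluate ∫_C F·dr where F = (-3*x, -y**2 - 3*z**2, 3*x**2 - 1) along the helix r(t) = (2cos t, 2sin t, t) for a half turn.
17*pi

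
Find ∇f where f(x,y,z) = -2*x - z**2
(-2, 0, -2*z)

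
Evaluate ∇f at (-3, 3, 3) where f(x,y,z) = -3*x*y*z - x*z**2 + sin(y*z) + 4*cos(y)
(-36, 3*cos(9) - 4*sin(3) + 27, 3*cos(9) + 45)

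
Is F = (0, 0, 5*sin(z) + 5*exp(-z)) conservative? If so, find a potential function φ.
Yes, F is conservative. φ = -5*cos(z) - 5*exp(-z)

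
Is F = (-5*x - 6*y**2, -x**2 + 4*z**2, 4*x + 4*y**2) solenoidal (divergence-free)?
No, ∇·F = -5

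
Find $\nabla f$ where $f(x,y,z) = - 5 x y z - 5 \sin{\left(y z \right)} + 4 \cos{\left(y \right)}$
(-5*y*z, -5*x*z - 5*z*cos(y*z) - 4*sin(y), -5*y*(x + cos(y*z)))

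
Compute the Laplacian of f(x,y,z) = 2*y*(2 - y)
-4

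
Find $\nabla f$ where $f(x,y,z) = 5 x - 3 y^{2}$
(5, -6*y, 0)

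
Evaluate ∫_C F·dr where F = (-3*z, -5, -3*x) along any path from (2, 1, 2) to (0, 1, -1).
12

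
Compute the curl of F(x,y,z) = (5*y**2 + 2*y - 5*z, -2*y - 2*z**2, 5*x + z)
(4*z, -10, -10*y - 2)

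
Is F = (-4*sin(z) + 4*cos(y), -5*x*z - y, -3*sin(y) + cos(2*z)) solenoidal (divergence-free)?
No, ∇·F = -2*sin(2*z) - 1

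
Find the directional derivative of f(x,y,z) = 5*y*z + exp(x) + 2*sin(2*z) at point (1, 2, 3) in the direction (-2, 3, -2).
sqrt(17)*(-8*cos(6) - 2*E + 25)/17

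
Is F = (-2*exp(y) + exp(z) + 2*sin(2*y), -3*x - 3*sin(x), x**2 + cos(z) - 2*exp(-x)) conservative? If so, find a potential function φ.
No, ∇×F = (0, -2*x + exp(z) - 2*exp(-x), 2*exp(y) - 3*cos(x) - 4*cos(2*y) - 3) ≠ 0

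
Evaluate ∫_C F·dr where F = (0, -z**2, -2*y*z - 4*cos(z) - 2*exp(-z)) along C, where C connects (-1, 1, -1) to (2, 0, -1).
1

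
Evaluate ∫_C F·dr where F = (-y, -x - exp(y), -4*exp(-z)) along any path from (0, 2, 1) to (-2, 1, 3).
-E - 4*exp(-1) + 4*exp(-3) + 2 + exp(2)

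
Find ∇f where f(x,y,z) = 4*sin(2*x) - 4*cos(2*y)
(8*cos(2*x), 8*sin(2*y), 0)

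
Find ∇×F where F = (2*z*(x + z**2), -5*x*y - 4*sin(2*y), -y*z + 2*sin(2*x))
(-z, 2*x + 6*z**2 - 4*cos(2*x), -5*y)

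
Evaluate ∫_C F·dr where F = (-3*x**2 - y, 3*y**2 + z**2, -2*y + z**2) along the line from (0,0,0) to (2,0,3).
1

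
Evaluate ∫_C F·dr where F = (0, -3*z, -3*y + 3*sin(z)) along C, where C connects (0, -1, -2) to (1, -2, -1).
-3*cos(1) + 3*cos(2)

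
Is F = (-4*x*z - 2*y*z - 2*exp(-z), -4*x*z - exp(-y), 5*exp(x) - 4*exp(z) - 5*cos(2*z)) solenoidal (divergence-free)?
No, ∇·F = -4*z - 4*exp(z) + 10*sin(2*z) + exp(-y)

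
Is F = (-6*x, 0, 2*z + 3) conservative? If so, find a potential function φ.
Yes, F is conservative. φ = -3*x**2 + z**2 + 3*z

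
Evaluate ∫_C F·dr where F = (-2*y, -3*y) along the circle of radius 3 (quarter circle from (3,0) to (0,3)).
-27/2 + 9*pi/2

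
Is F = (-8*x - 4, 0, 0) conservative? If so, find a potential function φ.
Yes, F is conservative. φ = 4*x*(-x - 1)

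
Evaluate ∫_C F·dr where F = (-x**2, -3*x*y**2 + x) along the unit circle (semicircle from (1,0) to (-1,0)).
pi/8 + 2/3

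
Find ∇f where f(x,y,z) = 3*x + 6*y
(3, 6, 0)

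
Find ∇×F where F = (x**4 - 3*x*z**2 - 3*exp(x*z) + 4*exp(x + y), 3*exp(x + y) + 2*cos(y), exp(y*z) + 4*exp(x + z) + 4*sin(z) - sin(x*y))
(-x*cos(x*y) + z*exp(y*z), -6*x*z - 3*x*exp(x*z) + y*cos(x*y) - 4*exp(x + z), -exp(x + y))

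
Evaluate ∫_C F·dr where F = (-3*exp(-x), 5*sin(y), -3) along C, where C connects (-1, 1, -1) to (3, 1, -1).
3*(1 - exp(4))*exp(-3)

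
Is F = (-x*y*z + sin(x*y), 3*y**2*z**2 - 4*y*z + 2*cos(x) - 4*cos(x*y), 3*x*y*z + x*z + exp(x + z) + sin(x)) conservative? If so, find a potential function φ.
No, ∇×F = (3*x*z - 6*y**2*z + 4*y, -x*y - 3*y*z - z - exp(x + z) - cos(x), x*z - x*cos(x*y) + 4*y*sin(x*y) - 2*sin(x)) ≠ 0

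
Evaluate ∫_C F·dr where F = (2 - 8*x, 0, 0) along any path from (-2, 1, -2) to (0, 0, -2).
20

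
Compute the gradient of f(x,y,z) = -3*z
(0, 0, -3)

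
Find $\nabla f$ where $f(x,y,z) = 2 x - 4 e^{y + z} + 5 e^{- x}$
(2 - 5*exp(-x), -4*exp(y + z), -4*exp(y + z))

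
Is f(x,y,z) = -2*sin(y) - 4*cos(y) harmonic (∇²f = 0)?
No, ∇²f = 2*sin(y) + 4*cos(y)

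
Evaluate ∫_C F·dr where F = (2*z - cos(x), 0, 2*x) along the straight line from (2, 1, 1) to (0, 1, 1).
-4 + sin(2)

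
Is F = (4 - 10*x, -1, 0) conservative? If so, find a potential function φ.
Yes, F is conservative. φ = -5*x**2 + 4*x - y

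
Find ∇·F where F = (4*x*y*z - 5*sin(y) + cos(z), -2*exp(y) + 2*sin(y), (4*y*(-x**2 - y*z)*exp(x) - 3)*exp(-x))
-4*y**2 + 4*y*z - 2*exp(y) + 2*cos(y)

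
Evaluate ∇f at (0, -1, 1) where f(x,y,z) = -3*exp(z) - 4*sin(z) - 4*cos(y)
(0, -4*sin(1), -3*E - 4*cos(1))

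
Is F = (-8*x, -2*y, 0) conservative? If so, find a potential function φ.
Yes, F is conservative. φ = -4*x**2 - y**2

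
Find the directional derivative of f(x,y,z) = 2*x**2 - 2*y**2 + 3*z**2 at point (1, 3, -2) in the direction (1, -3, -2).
32*sqrt(14)/7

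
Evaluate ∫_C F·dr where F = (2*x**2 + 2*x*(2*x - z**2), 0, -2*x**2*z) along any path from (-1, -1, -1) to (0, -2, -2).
3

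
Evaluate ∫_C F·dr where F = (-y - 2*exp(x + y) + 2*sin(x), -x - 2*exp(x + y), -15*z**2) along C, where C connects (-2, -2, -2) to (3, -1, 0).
-33 - 2*exp(2) + 2*cos(2) + 2*exp(-4) - 2*cos(3)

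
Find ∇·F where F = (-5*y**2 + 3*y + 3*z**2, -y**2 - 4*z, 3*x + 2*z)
2 - 2*y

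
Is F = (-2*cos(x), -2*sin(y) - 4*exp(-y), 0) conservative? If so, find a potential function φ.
Yes, F is conservative. φ = -2*sin(x) + 2*cos(y) + 4*exp(-y)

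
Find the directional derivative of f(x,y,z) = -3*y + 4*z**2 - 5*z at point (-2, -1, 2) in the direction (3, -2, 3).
39*sqrt(22)/22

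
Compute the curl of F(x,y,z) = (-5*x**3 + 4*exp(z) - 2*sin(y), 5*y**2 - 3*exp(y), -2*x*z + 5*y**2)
(10*y, 2*z + 4*exp(z), 2*cos(y))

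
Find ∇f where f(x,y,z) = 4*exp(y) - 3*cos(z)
(0, 4*exp(y), 3*sin(z))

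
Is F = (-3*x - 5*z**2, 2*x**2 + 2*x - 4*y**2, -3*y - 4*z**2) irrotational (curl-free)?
No, ∇×F = (-3, -10*z, 4*x + 2)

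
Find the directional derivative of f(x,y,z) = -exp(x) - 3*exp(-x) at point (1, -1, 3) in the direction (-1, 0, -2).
sqrt(5)*(-3 + exp(2))*exp(-1)/5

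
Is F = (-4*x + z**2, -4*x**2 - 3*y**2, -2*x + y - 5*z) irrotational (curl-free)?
No, ∇×F = (1, 2*z + 2, -8*x)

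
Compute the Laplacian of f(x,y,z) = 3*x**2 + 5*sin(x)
6 - 5*sin(x)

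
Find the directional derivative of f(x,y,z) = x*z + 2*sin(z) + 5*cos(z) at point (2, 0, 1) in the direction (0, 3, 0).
0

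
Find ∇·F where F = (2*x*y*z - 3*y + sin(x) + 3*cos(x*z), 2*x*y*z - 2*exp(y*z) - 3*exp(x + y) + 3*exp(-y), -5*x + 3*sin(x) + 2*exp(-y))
2*x*z + 2*y*z - 2*z*exp(y*z) - 3*z*sin(x*z) - 3*exp(x + y) + cos(x) - 3*exp(-y)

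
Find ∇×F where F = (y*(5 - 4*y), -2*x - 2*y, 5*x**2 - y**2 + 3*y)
(3 - 2*y, -10*x, 8*y - 7)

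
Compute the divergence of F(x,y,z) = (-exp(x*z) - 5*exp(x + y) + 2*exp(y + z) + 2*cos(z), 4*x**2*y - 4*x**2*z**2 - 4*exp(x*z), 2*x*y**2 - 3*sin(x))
4*x**2 - z*exp(x*z) - 5*exp(x + y)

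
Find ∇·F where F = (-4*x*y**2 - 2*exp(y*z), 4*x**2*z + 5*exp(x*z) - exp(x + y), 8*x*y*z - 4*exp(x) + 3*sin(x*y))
8*x*y - 4*y**2 - exp(x + y)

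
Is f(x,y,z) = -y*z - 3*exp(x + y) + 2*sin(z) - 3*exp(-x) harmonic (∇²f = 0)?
No, ∇²f = -6*exp(x + y) - 2*sin(z) - 3*exp(-x)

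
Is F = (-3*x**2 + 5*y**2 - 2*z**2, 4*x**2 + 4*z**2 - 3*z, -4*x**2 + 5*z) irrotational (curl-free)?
No, ∇×F = (3 - 8*z, 8*x - 4*z, 8*x - 10*y)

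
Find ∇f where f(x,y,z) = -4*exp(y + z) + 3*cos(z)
(0, -4*exp(y + z), -4*exp(y + z) - 3*sin(z))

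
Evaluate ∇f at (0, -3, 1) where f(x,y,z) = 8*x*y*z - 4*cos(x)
(-24, 0, 0)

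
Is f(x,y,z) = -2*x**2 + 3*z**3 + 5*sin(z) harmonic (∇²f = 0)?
No, ∇²f = 18*z - 5*sin(z) - 4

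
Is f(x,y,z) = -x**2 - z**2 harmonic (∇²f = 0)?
No, ∇²f = -4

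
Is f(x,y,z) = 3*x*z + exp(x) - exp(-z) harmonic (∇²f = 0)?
No, ∇²f = exp(x) - exp(-z)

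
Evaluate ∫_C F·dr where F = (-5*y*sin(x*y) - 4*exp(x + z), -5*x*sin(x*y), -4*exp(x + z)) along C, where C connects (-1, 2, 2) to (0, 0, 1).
5 - 5*cos(2)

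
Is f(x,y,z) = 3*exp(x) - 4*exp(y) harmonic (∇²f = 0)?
No, ∇²f = 3*exp(x) - 4*exp(y)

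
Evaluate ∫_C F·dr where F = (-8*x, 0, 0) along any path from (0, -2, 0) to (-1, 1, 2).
-4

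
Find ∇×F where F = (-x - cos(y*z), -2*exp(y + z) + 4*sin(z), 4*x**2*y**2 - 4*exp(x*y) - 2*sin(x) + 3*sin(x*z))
(8*x**2*y - 4*x*exp(x*y) + 2*exp(y + z) - 4*cos(z), -8*x*y**2 + 4*y*exp(x*y) + y*sin(y*z) - 3*z*cos(x*z) + 2*cos(x), -z*sin(y*z))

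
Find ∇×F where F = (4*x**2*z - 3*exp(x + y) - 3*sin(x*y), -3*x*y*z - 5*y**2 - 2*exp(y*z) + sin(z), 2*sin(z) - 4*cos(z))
(3*x*y + 2*y*exp(y*z) - cos(z), 4*x**2, 3*x*cos(x*y) - 3*y*z + 3*exp(x + y))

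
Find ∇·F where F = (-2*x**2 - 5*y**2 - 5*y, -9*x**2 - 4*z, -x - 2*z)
-4*x - 2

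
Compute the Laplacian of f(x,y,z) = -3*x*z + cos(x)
-cos(x)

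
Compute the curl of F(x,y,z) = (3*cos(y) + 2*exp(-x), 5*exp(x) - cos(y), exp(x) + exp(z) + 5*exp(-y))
(-5*exp(-y), -exp(x), 5*exp(x) + 3*sin(y))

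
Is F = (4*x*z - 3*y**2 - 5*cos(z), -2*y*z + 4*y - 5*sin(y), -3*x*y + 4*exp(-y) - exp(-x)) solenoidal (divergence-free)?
No, ∇·F = 2*z - 5*cos(y) + 4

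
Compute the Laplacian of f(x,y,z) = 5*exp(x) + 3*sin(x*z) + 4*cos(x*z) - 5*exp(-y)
((-x**2*(3*sin(x*z) + 4*cos(x*z)) - 3*z**2*sin(x*z) - 4*z**2*cos(x*z) + 5*exp(x))*exp(y) - 5)*exp(-y)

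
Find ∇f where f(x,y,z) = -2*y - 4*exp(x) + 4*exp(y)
(-4*exp(x), 4*exp(y) - 2, 0)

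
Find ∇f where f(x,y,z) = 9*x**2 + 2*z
(18*x, 0, 2)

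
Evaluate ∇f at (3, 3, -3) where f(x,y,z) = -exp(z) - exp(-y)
(0, exp(-3), -exp(-3))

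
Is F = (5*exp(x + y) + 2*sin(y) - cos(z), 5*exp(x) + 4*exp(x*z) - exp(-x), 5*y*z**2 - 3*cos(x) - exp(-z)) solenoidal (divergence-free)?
No, ∇·F = 10*y*z + 5*exp(x + y) + exp(-z)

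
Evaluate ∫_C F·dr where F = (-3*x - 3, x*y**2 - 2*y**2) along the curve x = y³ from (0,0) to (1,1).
-5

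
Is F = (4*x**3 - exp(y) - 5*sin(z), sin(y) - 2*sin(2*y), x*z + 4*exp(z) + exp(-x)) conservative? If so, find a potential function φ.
No, ∇×F = (0, -z - 5*cos(z) + exp(-x), exp(y)) ≠ 0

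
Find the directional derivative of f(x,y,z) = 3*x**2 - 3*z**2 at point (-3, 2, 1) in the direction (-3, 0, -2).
66*sqrt(13)/13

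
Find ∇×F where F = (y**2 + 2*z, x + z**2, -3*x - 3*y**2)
(-6*y - 2*z, 5, 1 - 2*y)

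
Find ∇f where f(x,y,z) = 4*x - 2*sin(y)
(4, -2*cos(y), 0)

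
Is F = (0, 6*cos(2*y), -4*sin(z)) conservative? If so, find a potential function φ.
Yes, F is conservative. φ = 3*sin(2*y) + 4*cos(z)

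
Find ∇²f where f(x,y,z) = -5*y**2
-10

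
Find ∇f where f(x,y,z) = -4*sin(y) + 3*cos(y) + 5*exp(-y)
(0, -3*sin(y) - 4*cos(y) - 5*exp(-y), 0)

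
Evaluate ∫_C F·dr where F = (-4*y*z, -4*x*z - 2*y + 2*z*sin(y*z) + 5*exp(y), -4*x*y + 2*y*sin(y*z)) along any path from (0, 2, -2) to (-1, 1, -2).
-5*exp(2) - 5 + 2*cos(4) - 2*cos(2) + 5*E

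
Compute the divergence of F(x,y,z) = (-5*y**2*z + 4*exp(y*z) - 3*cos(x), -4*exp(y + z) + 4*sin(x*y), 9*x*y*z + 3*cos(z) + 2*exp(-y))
9*x*y + 4*x*cos(x*y) - 4*exp(y + z) + 3*sin(x) - 3*sin(z)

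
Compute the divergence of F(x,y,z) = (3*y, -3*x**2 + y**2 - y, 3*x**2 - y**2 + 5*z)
2*y + 4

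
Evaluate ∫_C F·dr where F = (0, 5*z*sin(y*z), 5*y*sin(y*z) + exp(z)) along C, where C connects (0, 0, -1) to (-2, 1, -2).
-exp(-1) + exp(-2) - 5*cos(2) + 5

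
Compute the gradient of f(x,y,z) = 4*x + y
(4, 1, 0)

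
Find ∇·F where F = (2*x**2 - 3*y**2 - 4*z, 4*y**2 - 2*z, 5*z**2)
4*x + 8*y + 10*z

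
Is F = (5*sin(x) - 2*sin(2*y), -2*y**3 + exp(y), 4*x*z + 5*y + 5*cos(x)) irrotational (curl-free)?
No, ∇×F = (5, -4*z + 5*sin(x), 4*cos(2*y))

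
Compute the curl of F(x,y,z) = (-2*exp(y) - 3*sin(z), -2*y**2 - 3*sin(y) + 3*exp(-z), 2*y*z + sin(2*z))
(2*z + 3*exp(-z), -3*cos(z), 2*exp(y))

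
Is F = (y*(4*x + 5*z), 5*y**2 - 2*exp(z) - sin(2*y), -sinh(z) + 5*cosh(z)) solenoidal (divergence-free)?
No, ∇·F = 14*y - 2*cos(2*y) + 5*sinh(z) - cosh(z)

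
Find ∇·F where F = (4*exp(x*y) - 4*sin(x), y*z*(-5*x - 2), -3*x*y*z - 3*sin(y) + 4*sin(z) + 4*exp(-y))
-3*x*y + 4*y*exp(x*y) - z*(5*x + 2) - 4*cos(x) + 4*cos(z)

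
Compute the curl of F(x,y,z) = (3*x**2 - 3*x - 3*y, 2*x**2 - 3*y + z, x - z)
(-1, -1, 4*x + 3)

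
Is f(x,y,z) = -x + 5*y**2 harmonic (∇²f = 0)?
No, ∇²f = 10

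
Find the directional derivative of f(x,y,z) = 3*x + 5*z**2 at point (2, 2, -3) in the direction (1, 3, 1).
-27*sqrt(11)/11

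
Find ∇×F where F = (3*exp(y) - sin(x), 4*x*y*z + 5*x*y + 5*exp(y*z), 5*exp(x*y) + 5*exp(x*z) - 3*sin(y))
(-4*x*y + 5*x*exp(x*y) - 5*y*exp(y*z) - 3*cos(y), -5*y*exp(x*y) - 5*z*exp(x*z), 4*y*z + 5*y - 3*exp(y))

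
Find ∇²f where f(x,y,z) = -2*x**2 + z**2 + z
-2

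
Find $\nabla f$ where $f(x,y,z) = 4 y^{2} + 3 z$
(0, 8*y, 3)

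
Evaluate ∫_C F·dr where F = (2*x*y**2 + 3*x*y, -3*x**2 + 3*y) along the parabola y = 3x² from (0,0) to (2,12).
372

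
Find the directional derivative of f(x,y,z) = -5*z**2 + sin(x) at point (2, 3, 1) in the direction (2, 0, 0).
cos(2)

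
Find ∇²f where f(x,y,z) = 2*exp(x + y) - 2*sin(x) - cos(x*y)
x**2*cos(x*y) + y**2*cos(x*y) + 4*exp(x + y) + 2*sin(x)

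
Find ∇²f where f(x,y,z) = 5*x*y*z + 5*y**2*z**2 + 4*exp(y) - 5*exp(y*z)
5*y**2*(2 - exp(y*z)) - 5*z**2*exp(y*z) + 10*z**2 + 4*exp(y)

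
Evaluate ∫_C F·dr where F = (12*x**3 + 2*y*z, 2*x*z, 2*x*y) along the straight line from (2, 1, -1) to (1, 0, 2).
-41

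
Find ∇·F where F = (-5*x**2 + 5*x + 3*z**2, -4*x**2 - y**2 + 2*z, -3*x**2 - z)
-10*x - 2*y + 4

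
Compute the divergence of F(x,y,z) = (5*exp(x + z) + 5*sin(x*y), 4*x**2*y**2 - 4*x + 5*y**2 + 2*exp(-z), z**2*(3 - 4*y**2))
8*x**2*y + 5*y*cos(x*y) + 10*y - 2*z*(4*y**2 - 3) + 5*exp(x + z)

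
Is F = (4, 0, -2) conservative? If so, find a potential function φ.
Yes, F is conservative. φ = 4*x - 2*z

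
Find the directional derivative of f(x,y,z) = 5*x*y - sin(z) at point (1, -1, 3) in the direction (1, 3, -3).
sqrt(19)*(3*cos(3) + 10)/19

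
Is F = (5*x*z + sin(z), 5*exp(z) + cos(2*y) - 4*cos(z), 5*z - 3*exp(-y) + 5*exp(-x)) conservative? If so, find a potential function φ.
No, ∇×F = (-5*exp(z) - 4*sin(z) + 3*exp(-y), 5*x + cos(z) + 5*exp(-x), 0) ≠ 0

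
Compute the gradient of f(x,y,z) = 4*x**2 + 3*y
(8*x, 3, 0)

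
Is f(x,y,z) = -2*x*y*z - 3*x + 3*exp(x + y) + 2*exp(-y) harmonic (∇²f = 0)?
No, ∇²f = 2*(3*exp(x + 2*y) + 1)*exp(-y)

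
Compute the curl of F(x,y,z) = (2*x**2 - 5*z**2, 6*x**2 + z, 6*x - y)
(-2, -10*z - 6, 12*x)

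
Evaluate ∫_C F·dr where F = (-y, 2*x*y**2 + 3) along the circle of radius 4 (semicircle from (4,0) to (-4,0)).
72*pi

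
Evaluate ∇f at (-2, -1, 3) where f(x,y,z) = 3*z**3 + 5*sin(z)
(0, 0, 5*cos(3) + 81)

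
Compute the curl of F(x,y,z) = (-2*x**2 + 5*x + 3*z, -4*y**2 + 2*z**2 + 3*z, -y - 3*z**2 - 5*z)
(-4*z - 4, 3, 0)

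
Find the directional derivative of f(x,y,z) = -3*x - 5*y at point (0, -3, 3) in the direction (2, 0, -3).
-6*sqrt(13)/13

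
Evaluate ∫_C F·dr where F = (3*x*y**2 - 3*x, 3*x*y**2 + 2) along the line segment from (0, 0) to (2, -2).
-10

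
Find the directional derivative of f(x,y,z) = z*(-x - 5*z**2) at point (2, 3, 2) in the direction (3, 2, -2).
118*sqrt(17)/17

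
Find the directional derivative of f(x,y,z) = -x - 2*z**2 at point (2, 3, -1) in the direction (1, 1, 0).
-sqrt(2)/2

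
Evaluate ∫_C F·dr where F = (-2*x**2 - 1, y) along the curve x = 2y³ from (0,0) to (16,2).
-8234/3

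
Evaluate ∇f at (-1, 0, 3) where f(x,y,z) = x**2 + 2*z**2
(-2, 0, 12)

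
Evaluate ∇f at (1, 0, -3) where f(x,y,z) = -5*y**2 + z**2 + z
(0, 0, -5)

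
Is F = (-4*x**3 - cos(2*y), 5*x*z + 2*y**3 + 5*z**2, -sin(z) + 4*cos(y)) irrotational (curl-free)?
No, ∇×F = (-5*x - 10*z - 4*sin(y), 0, 5*z - 2*sin(2*y))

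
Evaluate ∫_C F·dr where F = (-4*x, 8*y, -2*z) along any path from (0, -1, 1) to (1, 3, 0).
31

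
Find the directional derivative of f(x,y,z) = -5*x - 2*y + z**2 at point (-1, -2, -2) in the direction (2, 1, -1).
-4*sqrt(6)/3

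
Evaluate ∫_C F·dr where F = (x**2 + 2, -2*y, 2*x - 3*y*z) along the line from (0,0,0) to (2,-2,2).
44/3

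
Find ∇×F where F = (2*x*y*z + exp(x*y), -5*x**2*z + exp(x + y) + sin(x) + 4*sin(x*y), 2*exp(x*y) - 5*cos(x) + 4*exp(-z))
(x*(5*x + 2*exp(x*y)), 2*x*y - 2*y*exp(x*y) - 5*sin(x), -12*x*z - x*exp(x*y) + 4*y*cos(x*y) + exp(x + y) + cos(x))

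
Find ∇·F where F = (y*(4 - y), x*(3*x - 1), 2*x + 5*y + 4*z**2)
8*z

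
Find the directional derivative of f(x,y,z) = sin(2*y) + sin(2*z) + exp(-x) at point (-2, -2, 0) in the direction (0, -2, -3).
-2*sqrt(13)*(2*cos(4) + 3)/13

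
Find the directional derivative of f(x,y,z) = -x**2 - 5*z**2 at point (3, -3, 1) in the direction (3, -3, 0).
-3*sqrt(2)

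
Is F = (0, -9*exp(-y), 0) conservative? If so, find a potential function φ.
Yes, F is conservative. φ = 9*exp(-y)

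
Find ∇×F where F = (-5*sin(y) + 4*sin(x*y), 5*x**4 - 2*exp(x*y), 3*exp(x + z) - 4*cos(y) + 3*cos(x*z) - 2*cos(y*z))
(2*z*sin(y*z) + 4*sin(y), 3*z*sin(x*z) - 3*exp(x + z), 20*x**3 - 4*x*cos(x*y) - 2*y*exp(x*y) + 5*cos(y))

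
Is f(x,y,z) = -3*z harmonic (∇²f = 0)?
Yes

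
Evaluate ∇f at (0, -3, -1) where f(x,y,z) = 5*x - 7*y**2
(5, 42, 0)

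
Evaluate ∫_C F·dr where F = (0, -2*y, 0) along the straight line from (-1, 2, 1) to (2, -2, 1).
0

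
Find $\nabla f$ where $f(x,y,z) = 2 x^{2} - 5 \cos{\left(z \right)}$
(4*x, 0, 5*sin(z))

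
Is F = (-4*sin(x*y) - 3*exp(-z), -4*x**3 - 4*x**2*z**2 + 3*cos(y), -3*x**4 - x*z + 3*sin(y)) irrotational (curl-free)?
No, ∇×F = (8*x**2*z + 3*cos(y), 12*x**3 + z + 3*exp(-z), 4*x*(-3*x - 2*z**2 + cos(x*y)))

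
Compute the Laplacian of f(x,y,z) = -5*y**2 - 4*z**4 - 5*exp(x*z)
-5*x**2*exp(x*z) - 5*z**2*exp(x*z) - 48*z**2 - 10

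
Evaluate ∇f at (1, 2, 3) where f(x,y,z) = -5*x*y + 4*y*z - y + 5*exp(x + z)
(-10 + 5*exp(4), 6, 8 + 5*exp(4))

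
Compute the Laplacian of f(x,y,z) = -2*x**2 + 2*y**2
0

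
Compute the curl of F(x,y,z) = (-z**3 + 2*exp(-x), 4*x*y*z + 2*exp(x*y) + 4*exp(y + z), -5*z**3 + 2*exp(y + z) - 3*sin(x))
(-4*x*y - 2*exp(y + z), -3*z**2 + 3*cos(x), 2*y*(2*z + exp(x*y)))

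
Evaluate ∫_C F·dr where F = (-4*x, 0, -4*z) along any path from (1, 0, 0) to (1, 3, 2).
-8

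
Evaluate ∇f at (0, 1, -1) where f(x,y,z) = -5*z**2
(0, 0, 10)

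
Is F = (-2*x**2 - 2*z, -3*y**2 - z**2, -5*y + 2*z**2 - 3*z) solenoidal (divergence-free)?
No, ∇·F = -4*x - 6*y + 4*z - 3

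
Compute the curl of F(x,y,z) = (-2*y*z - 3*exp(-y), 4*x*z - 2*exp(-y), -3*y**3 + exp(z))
(-4*x - 9*y**2, -2*y, 6*z - 3*exp(-y))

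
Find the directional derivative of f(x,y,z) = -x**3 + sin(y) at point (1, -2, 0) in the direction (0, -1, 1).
-sqrt(2)*cos(2)/2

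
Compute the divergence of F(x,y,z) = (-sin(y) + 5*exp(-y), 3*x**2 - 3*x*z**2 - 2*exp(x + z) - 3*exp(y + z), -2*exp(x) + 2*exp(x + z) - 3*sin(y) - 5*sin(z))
2*exp(x + z) - 3*exp(y + z) - 5*cos(z)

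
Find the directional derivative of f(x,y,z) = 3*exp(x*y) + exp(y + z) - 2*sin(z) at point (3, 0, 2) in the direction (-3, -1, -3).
sqrt(19)*(-4*exp(2) - 9 + 6*cos(2))/19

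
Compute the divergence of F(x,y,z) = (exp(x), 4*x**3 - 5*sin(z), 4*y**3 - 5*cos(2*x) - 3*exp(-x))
exp(x)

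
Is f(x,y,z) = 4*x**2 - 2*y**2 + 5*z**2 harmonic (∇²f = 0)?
No, ∇²f = 14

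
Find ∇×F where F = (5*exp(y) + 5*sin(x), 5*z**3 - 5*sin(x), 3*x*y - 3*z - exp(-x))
(3*x - 15*z**2, -3*y - exp(-x), -5*exp(y) - 5*cos(x))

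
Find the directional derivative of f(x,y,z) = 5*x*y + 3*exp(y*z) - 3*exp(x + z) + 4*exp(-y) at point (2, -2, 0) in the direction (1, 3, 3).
2*sqrt(19)*(1 - 12*exp(2))/19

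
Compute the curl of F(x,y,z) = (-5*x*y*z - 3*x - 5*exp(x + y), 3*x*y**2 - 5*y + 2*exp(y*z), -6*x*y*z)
(-6*x*z - 2*y*exp(y*z), y*(-5*x + 6*z), 5*x*z + 3*y**2 + 5*exp(x + y))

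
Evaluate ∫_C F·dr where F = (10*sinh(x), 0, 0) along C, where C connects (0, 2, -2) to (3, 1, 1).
-10 + 10*cosh(3)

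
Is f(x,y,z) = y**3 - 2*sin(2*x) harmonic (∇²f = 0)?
No, ∇²f = 6*y + 8*sin(2*x)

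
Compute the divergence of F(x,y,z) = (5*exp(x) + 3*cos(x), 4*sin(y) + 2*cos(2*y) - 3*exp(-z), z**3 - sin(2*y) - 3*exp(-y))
3*z**2 + 5*exp(x) - 3*sin(x) - 4*sin(2*y) + 4*cos(y)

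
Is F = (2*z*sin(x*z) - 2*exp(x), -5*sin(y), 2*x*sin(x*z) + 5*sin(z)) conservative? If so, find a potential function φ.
Yes, F is conservative. φ = -2*exp(x) + 5*cos(y) - 5*cos(z) - 2*cos(x*z)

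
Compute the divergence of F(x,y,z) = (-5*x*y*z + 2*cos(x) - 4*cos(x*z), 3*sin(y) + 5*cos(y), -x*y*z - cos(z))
-x*y - 5*y*z + 4*z*sin(x*z) - 2*sin(x) - 5*sin(y) + sin(z) + 3*cos(y)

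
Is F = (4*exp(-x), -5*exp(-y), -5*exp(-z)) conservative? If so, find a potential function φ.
Yes, F is conservative. φ = 5*exp(-z) + 5*exp(-y) - 4*exp(-x)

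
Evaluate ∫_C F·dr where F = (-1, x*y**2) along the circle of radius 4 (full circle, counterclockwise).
64*pi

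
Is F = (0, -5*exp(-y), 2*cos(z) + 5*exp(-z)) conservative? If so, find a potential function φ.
Yes, F is conservative. φ = 2*sin(z) - 5*exp(-z) + 5*exp(-y)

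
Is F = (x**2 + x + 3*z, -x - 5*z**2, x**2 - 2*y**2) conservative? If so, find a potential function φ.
No, ∇×F = (-4*y + 10*z, 3 - 2*x, -1) ≠ 0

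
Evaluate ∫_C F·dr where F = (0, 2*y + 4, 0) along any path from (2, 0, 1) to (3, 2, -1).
12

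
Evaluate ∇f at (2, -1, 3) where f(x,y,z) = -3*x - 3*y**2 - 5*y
(-3, 1, 0)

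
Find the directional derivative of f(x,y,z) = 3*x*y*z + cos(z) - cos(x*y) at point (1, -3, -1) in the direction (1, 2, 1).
sqrt(6)*(-6 + sin(3) + sin(1))/6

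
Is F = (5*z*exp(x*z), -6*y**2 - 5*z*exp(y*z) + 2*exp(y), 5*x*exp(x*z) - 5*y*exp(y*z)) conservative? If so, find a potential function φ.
Yes, F is conservative. φ = -2*y**3 + 2*exp(y) + 5*exp(x*z) - 5*exp(y*z)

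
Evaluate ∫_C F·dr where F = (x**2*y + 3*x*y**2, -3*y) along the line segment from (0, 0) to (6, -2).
-6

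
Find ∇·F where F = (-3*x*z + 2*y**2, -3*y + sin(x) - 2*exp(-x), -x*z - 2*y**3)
-x - 3*z - 3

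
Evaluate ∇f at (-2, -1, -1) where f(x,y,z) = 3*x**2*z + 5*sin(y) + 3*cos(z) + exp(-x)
(12 - exp(2), 5*cos(1), 3*sin(1) + 12)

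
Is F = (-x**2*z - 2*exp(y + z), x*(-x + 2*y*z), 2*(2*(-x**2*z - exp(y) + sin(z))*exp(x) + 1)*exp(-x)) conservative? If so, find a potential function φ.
No, ∇×F = (-2*x*y - 4*exp(y), -x**2 + 8*x*z - 2*exp(y + z) + 2*exp(-x), -2*x + 2*y*z + 2*exp(y + z)) ≠ 0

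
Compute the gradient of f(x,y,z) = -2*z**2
(0, 0, -4*z)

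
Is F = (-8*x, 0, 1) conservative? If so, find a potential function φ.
Yes, F is conservative. φ = -4*x**2 + z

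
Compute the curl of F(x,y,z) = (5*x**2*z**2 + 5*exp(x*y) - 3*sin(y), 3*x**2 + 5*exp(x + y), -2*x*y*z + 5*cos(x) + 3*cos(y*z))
(-z*(2*x + 3*sin(y*z)), 10*x**2*z + 2*y*z + 5*sin(x), -5*x*exp(x*y) + 6*x + 5*exp(x + y) + 3*cos(y))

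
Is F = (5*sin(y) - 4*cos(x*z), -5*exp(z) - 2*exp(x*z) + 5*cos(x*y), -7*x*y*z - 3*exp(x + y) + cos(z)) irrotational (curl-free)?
No, ∇×F = (-7*x*z + 2*x*exp(x*z) + 5*exp(z) - 3*exp(x + y), 4*x*sin(x*z) + 7*y*z + 3*exp(x + y), -5*y*sin(x*y) - 2*z*exp(x*z) - 5*cos(y))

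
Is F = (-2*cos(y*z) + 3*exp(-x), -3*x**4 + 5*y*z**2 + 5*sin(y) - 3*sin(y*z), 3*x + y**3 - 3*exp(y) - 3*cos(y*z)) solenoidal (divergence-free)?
No, ∇·F = 3*y*sin(y*z) + 5*z**2 - 3*z*cos(y*z) + 5*cos(y) - 3*exp(-x)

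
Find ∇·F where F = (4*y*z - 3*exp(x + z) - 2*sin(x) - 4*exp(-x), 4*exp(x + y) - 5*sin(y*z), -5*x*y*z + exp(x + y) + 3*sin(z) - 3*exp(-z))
-5*x*y - 5*z*cos(y*z) + 4*exp(x + y) - 3*exp(x + z) - 2*cos(x) + 3*cos(z) + 3*exp(-z) + 4*exp(-x)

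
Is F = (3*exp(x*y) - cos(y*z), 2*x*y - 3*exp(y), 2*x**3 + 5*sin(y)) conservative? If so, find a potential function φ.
No, ∇×F = (5*cos(y), -6*x**2 + y*sin(y*z), -3*x*exp(x*y) + 2*y - z*sin(y*z)) ≠ 0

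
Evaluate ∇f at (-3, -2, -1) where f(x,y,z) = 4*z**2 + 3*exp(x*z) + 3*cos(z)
(-3*exp(3), 0, -9*exp(3) - 8 + 3*sin(1))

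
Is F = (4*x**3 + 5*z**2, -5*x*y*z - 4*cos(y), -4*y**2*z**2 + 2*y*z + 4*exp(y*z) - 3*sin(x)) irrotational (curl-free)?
No, ∇×F = (5*x*y - 8*y*z**2 + 4*z*exp(y*z) + 2*z, 10*z + 3*cos(x), -5*y*z)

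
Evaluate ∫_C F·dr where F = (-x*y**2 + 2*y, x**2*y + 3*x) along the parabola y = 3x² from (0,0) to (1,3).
19/2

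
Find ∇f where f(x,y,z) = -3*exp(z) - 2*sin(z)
(0, 0, -3*exp(z) - 2*cos(z))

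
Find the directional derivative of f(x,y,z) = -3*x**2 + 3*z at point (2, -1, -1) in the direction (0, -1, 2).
6*sqrt(5)/5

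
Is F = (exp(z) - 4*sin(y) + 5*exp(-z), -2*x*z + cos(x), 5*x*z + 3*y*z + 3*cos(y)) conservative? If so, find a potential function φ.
No, ∇×F = (2*x + 3*z - 3*sin(y), -5*z + exp(z) - 5*exp(-z), -2*z - sin(x) + 4*cos(y)) ≠ 0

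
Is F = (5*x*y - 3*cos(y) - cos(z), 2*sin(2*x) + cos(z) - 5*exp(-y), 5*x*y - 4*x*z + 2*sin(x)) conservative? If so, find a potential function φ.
No, ∇×F = (5*x + sin(z), -5*y + 4*z + sin(z) - 2*cos(x), -5*x - 3*sin(y) + 4*cos(2*x)) ≠ 0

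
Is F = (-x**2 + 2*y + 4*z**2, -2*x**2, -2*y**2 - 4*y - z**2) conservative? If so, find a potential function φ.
No, ∇×F = (-4*y - 4, 8*z, -4*x - 2) ≠ 0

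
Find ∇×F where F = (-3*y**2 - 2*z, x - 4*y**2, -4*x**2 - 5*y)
(-5, 8*x - 2, 6*y + 1)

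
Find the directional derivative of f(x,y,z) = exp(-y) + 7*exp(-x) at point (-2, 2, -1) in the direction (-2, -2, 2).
sqrt(3)*(1 + 7*exp(4))*exp(-2)/3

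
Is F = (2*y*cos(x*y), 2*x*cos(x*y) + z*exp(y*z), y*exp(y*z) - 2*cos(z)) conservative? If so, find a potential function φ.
Yes, F is conservative. φ = exp(y*z) - 2*sin(z) + 2*sin(x*y)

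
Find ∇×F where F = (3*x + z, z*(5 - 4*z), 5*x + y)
(8*z - 4, -4, 0)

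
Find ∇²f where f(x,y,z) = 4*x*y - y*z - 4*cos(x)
4*cos(x)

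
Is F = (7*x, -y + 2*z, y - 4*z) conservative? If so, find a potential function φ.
No, ∇×F = (-1, 0, 0) ≠ 0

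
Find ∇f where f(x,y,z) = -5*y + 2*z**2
(0, -5, 4*z)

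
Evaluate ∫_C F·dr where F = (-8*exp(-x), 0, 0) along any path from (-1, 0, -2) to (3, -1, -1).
8*(1 - exp(4))*exp(-3)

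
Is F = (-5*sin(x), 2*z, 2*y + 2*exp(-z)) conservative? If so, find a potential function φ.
Yes, F is conservative. φ = 2*y*z + 5*cos(x) - 2*exp(-z)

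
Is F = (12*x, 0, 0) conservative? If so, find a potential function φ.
Yes, F is conservative. φ = 6*x**2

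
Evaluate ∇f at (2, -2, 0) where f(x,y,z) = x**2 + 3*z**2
(4, 0, 0)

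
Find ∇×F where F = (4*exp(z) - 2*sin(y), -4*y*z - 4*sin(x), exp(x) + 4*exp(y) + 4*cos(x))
(4*y + 4*exp(y), -exp(x) + 4*exp(z) + 4*sin(x), -4*cos(x) + 2*cos(y))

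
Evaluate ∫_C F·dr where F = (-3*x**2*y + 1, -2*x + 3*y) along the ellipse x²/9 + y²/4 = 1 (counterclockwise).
57*pi/2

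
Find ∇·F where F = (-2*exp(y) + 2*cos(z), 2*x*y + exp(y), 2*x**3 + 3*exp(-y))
2*x + exp(y)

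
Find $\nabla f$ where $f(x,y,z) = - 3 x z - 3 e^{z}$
(-3*z, 0, -3*x - 3*exp(z))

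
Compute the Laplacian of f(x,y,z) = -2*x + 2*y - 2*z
0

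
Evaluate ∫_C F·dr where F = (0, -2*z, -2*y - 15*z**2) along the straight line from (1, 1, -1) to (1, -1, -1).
-4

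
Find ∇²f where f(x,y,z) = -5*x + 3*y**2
6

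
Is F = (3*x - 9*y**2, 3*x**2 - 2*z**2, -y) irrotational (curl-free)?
No, ∇×F = (4*z - 1, 0, 6*x + 18*y)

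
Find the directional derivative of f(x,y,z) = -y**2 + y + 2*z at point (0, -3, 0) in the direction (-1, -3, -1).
-23*sqrt(11)/11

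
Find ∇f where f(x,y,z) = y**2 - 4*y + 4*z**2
(0, 2*y - 4, 8*z)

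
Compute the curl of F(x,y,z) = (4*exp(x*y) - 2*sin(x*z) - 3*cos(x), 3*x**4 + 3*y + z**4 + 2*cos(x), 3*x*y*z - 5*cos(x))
(z*(3*x - 4*z**2), -2*x*cos(x*z) - 3*y*z - 5*sin(x), 12*x**3 - 4*x*exp(x*y) - 2*sin(x))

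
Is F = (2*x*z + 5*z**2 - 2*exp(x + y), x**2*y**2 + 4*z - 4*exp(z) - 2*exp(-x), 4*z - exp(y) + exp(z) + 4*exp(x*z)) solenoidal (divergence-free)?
No, ∇·F = 2*x**2*y + 4*x*exp(x*z) + 2*z + exp(z) - 2*exp(x + y) + 4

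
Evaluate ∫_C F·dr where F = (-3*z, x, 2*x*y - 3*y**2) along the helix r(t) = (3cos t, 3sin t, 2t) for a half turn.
-9*pi/2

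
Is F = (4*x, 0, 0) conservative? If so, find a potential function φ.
Yes, F is conservative. φ = 2*x**2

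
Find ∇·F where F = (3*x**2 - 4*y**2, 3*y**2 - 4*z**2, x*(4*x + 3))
6*x + 6*y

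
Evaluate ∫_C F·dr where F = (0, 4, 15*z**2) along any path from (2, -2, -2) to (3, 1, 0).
52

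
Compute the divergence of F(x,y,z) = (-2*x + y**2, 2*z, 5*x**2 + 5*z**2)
10*z - 2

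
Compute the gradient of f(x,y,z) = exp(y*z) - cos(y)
(0, z*exp(y*z) + sin(y), y*exp(y*z))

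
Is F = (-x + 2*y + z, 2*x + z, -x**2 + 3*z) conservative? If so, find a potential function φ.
No, ∇×F = (-1, 2*x + 1, 0) ≠ 0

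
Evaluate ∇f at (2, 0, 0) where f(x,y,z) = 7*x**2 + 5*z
(28, 0, 5)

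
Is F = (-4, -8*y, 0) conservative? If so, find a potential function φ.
Yes, F is conservative. φ = -4*x - 4*y**2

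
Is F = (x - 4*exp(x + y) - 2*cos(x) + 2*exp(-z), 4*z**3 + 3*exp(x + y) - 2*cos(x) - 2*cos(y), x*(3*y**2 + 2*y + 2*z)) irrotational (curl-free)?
No, ∇×F = (2*x*(3*y + 1) - 12*z**2, -3*y**2 - 2*y - 2*z - 2*exp(-z), 7*exp(x + y) + 2*sin(x))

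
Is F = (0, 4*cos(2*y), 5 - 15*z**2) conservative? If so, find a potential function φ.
Yes, F is conservative. φ = -5*z**3 + 5*z + 2*sin(2*y)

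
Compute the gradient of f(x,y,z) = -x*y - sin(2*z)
(-y, -x, -2*cos(2*z))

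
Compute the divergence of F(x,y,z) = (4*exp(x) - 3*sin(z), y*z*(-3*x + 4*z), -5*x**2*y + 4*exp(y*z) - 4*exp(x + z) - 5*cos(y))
4*y*exp(y*z) - z*(3*x - 4*z) + 4*exp(x) - 4*exp(x + z)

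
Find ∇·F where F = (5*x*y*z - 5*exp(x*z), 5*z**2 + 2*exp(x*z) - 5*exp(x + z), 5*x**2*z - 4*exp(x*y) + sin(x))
5*x**2 + 5*y*z - 5*z*exp(x*z)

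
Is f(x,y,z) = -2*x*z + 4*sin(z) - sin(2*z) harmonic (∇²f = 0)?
No, ∇²f = -4*sin(z) + 4*sin(2*z)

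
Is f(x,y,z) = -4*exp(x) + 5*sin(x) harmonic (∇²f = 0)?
No, ∇²f = -4*exp(x) - 5*sin(x)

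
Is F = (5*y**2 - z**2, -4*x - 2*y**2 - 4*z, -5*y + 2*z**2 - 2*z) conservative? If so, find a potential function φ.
No, ∇×F = (-1, -2*z, -10*y - 4) ≠ 0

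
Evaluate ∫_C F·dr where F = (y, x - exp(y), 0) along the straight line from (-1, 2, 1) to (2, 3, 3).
-exp(3) + exp(2) + 8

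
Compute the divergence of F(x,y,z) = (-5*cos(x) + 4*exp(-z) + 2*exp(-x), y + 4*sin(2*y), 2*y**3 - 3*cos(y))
5*sin(x) + 8*cos(2*y) + 1 - 2*exp(-x)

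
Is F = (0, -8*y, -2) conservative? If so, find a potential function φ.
Yes, F is conservative. φ = -4*y**2 - 2*z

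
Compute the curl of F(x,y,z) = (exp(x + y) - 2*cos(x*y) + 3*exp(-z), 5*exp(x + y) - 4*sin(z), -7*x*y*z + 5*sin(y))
(-7*x*z + 5*cos(y) + 4*cos(z), 7*y*z - 3*exp(-z), -2*x*sin(x*y) + 4*exp(x + y))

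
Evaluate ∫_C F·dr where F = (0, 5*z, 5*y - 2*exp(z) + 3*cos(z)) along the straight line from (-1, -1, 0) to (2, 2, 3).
-2*exp(3) + 3*sin(3) + 32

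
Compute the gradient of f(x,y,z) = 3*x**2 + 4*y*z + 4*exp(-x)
(6*x - 4*exp(-x), 4*z, 4*y)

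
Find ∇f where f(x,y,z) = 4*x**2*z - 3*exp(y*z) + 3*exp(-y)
(8*x*z, -3*z*exp(y*z) - 3*exp(-y), 4*x**2 - 3*y*exp(y*z))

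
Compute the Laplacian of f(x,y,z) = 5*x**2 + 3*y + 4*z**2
18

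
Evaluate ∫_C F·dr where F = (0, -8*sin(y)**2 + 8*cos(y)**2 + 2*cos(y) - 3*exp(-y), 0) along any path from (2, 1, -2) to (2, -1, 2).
-8*sin(2) - 4*sin(1) - 3*exp(-1) + 3*E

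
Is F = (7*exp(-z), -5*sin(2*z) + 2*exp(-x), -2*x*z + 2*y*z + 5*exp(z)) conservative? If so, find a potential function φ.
No, ∇×F = (2*z + 10*cos(2*z), 2*z - 7*exp(-z), -2*exp(-x)) ≠ 0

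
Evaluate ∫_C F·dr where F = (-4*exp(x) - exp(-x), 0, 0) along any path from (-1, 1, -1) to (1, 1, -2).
-10*sinh(1)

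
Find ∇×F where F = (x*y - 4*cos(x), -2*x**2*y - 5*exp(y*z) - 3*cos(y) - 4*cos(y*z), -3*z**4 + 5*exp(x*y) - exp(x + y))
(5*x*exp(x*y) + 5*y*exp(y*z) - 4*y*sin(y*z) - exp(x + y), -5*y*exp(x*y) + exp(x + y), x*(-4*y - 1))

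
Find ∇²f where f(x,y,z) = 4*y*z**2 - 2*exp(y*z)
-2*y*(y*exp(y*z) - 4) - 2*z**2*exp(y*z)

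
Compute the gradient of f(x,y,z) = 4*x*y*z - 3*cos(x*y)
(y*(4*z + 3*sin(x*y)), x*(4*z + 3*sin(x*y)), 4*x*y)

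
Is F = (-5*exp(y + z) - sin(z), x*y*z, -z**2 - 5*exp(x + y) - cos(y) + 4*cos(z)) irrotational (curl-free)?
No, ∇×F = (-x*y - 5*exp(x + y) + sin(y), 5*exp(x + y) - 5*exp(y + z) - cos(z), y*z + 5*exp(y + z))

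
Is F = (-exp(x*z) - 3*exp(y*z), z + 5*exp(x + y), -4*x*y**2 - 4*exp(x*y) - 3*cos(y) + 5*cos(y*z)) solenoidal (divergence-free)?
No, ∇·F = -5*y*sin(y*z) - z*exp(x*z) + 5*exp(x + y)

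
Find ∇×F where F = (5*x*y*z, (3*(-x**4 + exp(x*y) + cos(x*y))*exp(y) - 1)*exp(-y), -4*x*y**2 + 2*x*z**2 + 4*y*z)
(-8*x*y + 4*z, 5*x*y + 4*y**2 - 2*z**2, -12*x**3 - 5*x*z + 3*y*exp(x*y) - 3*y*sin(x*y))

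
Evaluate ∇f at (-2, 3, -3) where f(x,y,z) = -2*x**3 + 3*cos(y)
(-24, -3*sin(3), 0)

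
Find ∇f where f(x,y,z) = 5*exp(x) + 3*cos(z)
(5*exp(x), 0, -3*sin(z))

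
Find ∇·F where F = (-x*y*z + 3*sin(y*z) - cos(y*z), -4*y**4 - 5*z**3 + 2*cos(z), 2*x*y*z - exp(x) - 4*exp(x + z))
2*x*y - 16*y**3 - y*z - 4*exp(x + z)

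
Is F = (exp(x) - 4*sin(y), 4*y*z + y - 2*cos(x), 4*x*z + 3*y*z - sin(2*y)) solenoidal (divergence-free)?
No, ∇·F = 4*x + 3*y + 4*z + exp(x) + 1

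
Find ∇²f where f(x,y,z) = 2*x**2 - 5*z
4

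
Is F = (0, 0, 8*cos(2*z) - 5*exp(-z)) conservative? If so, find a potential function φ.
Yes, F is conservative. φ = 4*sin(2*z) + 5*exp(-z)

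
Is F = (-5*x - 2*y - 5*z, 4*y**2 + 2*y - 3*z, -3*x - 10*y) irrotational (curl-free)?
No, ∇×F = (-7, -2, 2)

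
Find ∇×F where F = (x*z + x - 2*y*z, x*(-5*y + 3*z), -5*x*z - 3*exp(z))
(-3*x, x - 2*y + 5*z, -5*y + 5*z)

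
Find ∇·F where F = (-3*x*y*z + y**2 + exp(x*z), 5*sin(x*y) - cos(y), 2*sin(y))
5*x*cos(x*y) - 3*y*z + z*exp(x*z) + sin(y)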